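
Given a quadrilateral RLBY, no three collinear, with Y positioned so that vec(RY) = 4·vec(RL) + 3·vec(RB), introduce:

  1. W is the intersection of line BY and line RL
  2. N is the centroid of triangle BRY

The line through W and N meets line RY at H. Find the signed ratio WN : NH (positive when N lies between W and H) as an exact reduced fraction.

Assign R = (0, 0), L = (1, 0), B = (0, 1), Y = (4, 3) — the answer is frame-independent, so this choice is without loss of generality.
1. W is the intersection of line BY and line RL ⇒ W = (-2, 0)
2. N is the centroid of triangle BRY ⇒ N = (4/3, 4/3)
line WN meets RY at H = (16/7, 12/7)
N = W + t·(H−W) with t = 7/9, so WN:NH = 7/9:2/9

WN:NH = 7/2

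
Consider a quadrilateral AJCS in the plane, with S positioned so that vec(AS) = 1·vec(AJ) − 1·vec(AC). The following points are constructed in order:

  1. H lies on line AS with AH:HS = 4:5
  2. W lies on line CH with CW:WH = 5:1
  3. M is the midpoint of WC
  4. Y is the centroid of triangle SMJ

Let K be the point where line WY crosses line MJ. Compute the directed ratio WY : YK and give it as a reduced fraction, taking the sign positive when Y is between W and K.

Assign A = (0, 0), J = (1, 0), C = (0, 1), S = (1, -1) — the answer is frame-independent, so this choice is without loss of generality.
1. H lies on line AS with AH:HS = 4:5 ⇒ H = (4/9, -4/9)
2. W lies on line CH with CW:WH = 5:1 ⇒ W = (10/27, -11/54)
3. M is the midpoint of WC ⇒ M = (5/27, 43/108)
4. Y is the centroid of triangle SMJ ⇒ Y = (59/81, -65/324)
line WY meets MJ at K = (1775/1269, -989/5076)
Y = W + t·(K−W) with t = 47/135, so WY:YK = 47/135:88/135

WY:YK = 47/88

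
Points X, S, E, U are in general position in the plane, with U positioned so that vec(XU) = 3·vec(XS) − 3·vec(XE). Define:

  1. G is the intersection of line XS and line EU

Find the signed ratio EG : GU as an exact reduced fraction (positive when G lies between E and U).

EG:GU = 1/3

Work in coordinates with X = (0, 0), S = (1, 0), E = (0, 1), U = (3, -3).
1. G is the intersection of line XS and line EU ⇒ G = (3/4, 0)
G = E + t·(U−E) with t = 1/4, so EG:GU = t:(1−t) = 1/4:3/4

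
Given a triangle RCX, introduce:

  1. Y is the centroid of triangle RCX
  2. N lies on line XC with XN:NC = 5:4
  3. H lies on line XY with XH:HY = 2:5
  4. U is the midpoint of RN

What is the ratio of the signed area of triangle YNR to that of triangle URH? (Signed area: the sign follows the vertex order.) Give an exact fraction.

Work in coordinates with R = (0, 0), C = (1, 0), X = (0, 1).
1. Y is the centroid of triangle RCX ⇒ Y = (1/3, 1/3)
2. N lies on line XC with XN:NC = 5:4 ⇒ N = (5/9, 4/9)
3. H lies on line XY with XH:HY = 2:5 ⇒ H = (2/21, 17/21)
4. U is the midpoint of RN ⇒ U = (5/18, 2/9)
2·[YNR] = -1/27, 2·[URH] = -11/54
[YNR]:[URH] = -1/27:-11/54 = 2/11

[YNR]:[URH] = 2/11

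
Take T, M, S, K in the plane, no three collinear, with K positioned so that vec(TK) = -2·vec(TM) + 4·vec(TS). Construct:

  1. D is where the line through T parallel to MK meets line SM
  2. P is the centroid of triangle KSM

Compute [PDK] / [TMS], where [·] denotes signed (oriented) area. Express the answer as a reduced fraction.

Choose coordinates T = (0, 0), M = (1, 0), S = (0, 1), K = (-2, 4).
1. D is where the line through T parallel to MK meets line SM ⇒ D = (-3, 4)
2. P is the centroid of triangle KSM ⇒ P = (-1/3, 5/3)
2·[PDK] = -7/3, 2·[TMS] = 1
[PDK]:[TMS] = -7/3:1 = -7/3

[PDK]:[TMS] = -7/3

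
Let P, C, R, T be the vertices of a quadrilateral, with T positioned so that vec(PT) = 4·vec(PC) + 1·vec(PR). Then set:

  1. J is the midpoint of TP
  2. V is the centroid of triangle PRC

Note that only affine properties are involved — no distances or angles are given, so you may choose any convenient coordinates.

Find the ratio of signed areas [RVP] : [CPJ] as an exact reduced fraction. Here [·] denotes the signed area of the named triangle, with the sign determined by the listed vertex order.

[RVP]:[CPJ] = 2/3

Choose coordinates P = (0, 0), C = (1, 0), R = (0, 1), T = (4, 1).
1. J is the midpoint of TP ⇒ J = (2, 1/2)
2. V is the centroid of triangle PRC ⇒ V = (1/3, 1/3)
2·[RVP] = -1/3, 2·[CPJ] = -1/2
[RVP]:[CPJ] = -1/3:-1/2 = 2/3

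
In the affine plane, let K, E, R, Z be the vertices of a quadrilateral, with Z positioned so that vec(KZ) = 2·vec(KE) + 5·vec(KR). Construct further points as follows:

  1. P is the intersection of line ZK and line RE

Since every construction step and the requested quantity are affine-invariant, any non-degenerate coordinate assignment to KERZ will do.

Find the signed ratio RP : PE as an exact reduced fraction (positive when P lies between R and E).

Assign K = (0, 0), E = (1, 0), R = (0, 1), Z = (2, 5) — the answer is frame-independent, so this choice is without loss of generality.
1. P is the intersection of line ZK and line RE ⇒ P = (2/7, 5/7)
P = R + t·(E−R) with t = 2/7, so RP:PE = t:(1−t) = 2/7:5/7

RP:PE = 2/5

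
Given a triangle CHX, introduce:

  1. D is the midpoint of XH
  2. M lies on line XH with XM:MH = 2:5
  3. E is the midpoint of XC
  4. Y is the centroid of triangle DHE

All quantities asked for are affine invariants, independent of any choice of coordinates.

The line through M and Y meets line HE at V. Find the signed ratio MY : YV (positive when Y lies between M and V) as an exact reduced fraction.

Set C = (0, 0), H = (1, 0), X = (0, 1); any affine frame gives the same invariant.
1. D is the midpoint of XH ⇒ D = (1/2, 1/2)
2. M lies on line XH with XM:MH = 2:5 ⇒ M = (2/7, 5/7)
3. E is the midpoint of XC ⇒ E = (0, 1/2)
4. Y is the centroid of triangle DHE ⇒ Y = (1/2, 1/3)
line MY meets HE at V = (13/23, 5/23)
Y = M + t·(V−M) with t = 23/30, so MY:YV = 23/30:7/30

MY:YV = 23/7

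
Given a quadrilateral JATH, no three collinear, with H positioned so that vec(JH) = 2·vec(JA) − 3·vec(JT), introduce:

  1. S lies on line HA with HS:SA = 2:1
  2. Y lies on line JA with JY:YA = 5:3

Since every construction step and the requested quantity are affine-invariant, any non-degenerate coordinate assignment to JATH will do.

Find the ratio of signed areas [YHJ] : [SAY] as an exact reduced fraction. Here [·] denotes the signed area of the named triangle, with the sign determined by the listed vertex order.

Set J = (0, 0), A = (1, 0), T = (0, 1), H = (2, -3); any affine frame gives the same invariant.
1. S lies on line HA with HS:SA = 2:1 ⇒ S = (4/3, -1)
2. Y lies on line JA with JY:YA = 5:3 ⇒ Y = (5/8, 0)
2·[YHJ] = -15/8, 2·[SAY] = 3/8
[YHJ]:[SAY] = -15/8:3/8 = -5

[YHJ]:[SAY] = -5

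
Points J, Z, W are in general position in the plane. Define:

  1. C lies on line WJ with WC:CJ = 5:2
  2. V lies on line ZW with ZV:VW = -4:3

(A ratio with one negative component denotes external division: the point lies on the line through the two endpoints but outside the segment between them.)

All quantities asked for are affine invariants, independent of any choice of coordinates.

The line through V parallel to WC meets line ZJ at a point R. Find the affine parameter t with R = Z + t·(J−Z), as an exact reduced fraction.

t = 4

Set J = (0, 0), Z = (1, 0), W = (0, 1); any affine frame gives the same invariant.
1. C lies on line WJ with WC:CJ = 5:2 ⇒ C = (0, 2/7)
2. V lies on line ZW with ZV:VW = -4:3 ⇒ V = (-3, 4)
through V parallel to WC: direction (0, -5/7); meets ZJ at R = (-3, 0)
R = Z + t·(J−Z) with t = 4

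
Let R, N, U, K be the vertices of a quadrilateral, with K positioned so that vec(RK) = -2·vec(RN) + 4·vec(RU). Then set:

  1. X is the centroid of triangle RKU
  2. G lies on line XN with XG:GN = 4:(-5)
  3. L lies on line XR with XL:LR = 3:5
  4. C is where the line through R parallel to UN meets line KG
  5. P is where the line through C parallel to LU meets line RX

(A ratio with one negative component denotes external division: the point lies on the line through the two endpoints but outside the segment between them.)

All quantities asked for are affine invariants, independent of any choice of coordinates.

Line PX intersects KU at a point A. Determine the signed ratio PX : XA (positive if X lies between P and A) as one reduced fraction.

PX:XA = -49/4

Assign R = (0, 0), N = (1, 0), U = (0, 1), K = (-2, 4) — the answer is frame-independent, so this choice is without loss of generality.
1. X is the centroid of triangle RKU ⇒ X = (-2/3, 5/3)
2. G lies on line XN with XG:GN = 4:(-5) ⇒ G = (-22/3, 25/3)
3. L lies on line XR with XL:LR = 3:5 ⇒ L = (-5/12, 25/24)
4. C is where the line through R parallel to UN meets line KG ⇒ C = (-38/3, 38/3)
5. P is where the line through C parallel to LU meets line RX ⇒ P = (-19/4, 95/8)
line PX meets KU at A = (-1, 5/2)
X = P + t·(A−P) with t = 49/45, so PX:XA = 49/45:-4/45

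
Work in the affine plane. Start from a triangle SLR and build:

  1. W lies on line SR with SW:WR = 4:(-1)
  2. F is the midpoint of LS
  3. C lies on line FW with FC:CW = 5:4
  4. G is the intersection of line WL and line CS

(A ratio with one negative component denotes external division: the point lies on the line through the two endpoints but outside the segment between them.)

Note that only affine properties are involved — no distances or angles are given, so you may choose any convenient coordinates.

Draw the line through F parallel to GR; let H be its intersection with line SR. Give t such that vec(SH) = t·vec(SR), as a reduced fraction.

Set S = (0, 0), L = (1, 0), R = (0, 1); any affine frame gives the same invariant.
1. W lies on line SR with SW:WR = 4:(-1) ⇒ W = (0, 4/3)
2. F is the midpoint of LS ⇒ F = (1/2, 0)
3. C lies on line FW with FC:CW = 5:4 ⇒ C = (2/9, 20/27)
4. G is the intersection of line WL and line CS ⇒ G = (2/7, 20/21)
through F parallel to GR: direction (-2/7, 1/21); meets SR at H = (0, 1/12)
H = S + t·(R−S) with t = 1/12

t = 1/12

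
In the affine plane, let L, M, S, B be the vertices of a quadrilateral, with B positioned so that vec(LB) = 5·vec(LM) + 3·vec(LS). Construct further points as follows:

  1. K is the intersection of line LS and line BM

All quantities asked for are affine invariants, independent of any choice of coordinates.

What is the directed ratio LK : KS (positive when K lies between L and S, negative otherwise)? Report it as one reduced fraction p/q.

Assign L = (0, 0), M = (1, 0), S = (0, 1), B = (5, 3) — the answer is frame-independent, so this choice is without loss of generality.
1. K is the intersection of line LS and line BM ⇒ K = (0, -3/4)
K = L + t·(S−L) with t = -3/4, so LK:KS = t:(1−t) = -3/4:7/4

LK:KS = -3/7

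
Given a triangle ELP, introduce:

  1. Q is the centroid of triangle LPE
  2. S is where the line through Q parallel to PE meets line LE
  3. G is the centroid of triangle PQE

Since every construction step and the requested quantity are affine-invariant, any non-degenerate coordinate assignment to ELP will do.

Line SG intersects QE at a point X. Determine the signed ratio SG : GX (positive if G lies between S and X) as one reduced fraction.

SG:GX = -2

Set E = (0, 0), L = (1, 0), P = (0, 1); any affine frame gives the same invariant.
1. Q is the centroid of triangle LPE ⇒ Q = (1/3, 1/3)
2. S is where the line through Q parallel to PE meets line LE ⇒ S = (1/3, 0)
3. G is the centroid of triangle PQE ⇒ G = (1/9, 4/9)
line SG meets QE at X = (2/9, 2/9)
G = S + t·(X−S) with t = 2, so SG:GX = 2:-1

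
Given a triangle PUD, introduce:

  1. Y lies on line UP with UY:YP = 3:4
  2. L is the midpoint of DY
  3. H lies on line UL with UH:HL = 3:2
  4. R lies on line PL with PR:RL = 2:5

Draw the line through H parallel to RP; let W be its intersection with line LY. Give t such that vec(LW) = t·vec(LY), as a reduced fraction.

t = 7/10

Set P = (0, 0), U = (1, 0), D = (0, 1); any affine frame gives the same invariant.
1. Y lies on line UP with UY:YP = 3:4 ⇒ Y = (4/7, 0)
2. L is the midpoint of DY ⇒ L = (2/7, 1/2)
3. H lies on line UL with UH:HL = 3:2 ⇒ H = (4/7, 3/10)
4. R lies on line PL with PR:RL = 2:5 ⇒ R = (4/49, 1/7)
through H parallel to RP: direction (-4/49, -1/7); meets LY at W = (17/35, 3/20)
W = L + t·(Y−L) with t = 7/10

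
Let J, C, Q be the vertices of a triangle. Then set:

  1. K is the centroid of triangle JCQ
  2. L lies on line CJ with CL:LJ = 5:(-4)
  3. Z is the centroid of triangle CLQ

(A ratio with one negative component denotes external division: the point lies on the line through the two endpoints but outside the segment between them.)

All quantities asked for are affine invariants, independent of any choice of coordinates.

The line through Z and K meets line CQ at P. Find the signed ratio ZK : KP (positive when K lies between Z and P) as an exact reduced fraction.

ZK:KP = 4

Set J = (0, 0), C = (1, 0), Q = (0, 1); any affine frame gives the same invariant.
1. K is the centroid of triangle JCQ ⇒ K = (1/3, 1/3)
2. L lies on line CJ with CL:LJ = 5:(-4) ⇒ L = (-4, 0)
3. Z is the centroid of triangle CLQ ⇒ Z = (-1, 1/3)
line ZK meets CQ at P = (2/3, 1/3)
K = Z + t·(P−Z) with t = 4/5, so ZK:KP = 4/5:1/5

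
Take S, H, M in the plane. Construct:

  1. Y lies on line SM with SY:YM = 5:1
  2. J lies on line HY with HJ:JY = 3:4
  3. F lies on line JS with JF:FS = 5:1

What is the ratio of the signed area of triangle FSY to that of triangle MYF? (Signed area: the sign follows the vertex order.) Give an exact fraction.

[FSY]:[MYF] = -5

Work in coordinates with S = (0, 0), H = (1, 0), M = (0, 1).
1. Y lies on line SM with SY:YM = 5:1 ⇒ Y = (0, 5/6)
2. J lies on line HY with HJ:JY = 3:4 ⇒ J = (4/7, 5/14)
3. F lies on line JS with JF:FS = 5:1 ⇒ F = (2/21, 5/84)
2·[FSY] = -5/63, 2·[MYF] = 1/63
[FSY]:[MYF] = -5/63:1/63 = -5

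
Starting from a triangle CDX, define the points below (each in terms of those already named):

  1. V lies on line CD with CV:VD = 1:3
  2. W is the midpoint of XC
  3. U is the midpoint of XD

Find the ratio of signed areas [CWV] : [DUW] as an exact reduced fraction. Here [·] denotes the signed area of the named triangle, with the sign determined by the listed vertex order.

Set C = (0, 0), D = (1, 0), X = (0, 1); any affine frame gives the same invariant.
1. V lies on line CD with CV:VD = 1:3 ⇒ V = (1/4, 0)
2. W is the midpoint of XC ⇒ W = (0, 1/2)
3. U is the midpoint of XD ⇒ U = (1/2, 1/2)
2·[CWV] = -1/8, 2·[DUW] = 1/4
[CWV]:[DUW] = -1/8:1/4 = -1/2

[CWV]:[DUW] = -1/2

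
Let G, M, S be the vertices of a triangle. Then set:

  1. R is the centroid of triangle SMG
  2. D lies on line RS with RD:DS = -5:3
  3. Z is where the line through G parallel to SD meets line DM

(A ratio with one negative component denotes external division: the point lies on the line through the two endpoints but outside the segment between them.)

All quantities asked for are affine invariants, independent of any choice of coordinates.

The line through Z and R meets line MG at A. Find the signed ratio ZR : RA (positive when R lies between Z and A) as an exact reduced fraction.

ZR:RA = 11

Work in coordinates with G = (0, 0), M = (1, 0), S = (0, 1).
1. R is the centroid of triangle SMG ⇒ R = (1/3, 1/3)
2. D lies on line RS with RD:DS = -5:3 ⇒ D = (-1/2, 2)
3. Z is where the line through G parallel to SD meets line DM ⇒ Z = (-2, 4)
line ZR meets MG at A = (6/11, 0)
R = Z + t·(A−Z) with t = 11/12, so ZR:RA = 11/12:1/12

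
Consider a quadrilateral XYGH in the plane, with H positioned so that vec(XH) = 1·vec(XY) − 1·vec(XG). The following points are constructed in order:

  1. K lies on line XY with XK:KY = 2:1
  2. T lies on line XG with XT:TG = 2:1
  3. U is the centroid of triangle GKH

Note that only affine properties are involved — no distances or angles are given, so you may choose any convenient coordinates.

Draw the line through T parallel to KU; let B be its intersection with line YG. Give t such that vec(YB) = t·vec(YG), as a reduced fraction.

Choose coordinates X = (0, 0), Y = (1, 0), G = (0, 1), H = (1, -1).
1. K lies on line XY with XK:KY = 2:1 ⇒ K = (2/3, 0)
2. T lies on line XG with XT:TG = 2:1 ⇒ T = (0, 2/3)
3. U is the centroid of triangle GKH ⇒ U = (5/9, 0)
through T parallel to KU: direction (-1/9, 0); meets YG at B = (1/3, 2/3)
B = Y + t·(G−Y) with t = 2/3

t = 2/3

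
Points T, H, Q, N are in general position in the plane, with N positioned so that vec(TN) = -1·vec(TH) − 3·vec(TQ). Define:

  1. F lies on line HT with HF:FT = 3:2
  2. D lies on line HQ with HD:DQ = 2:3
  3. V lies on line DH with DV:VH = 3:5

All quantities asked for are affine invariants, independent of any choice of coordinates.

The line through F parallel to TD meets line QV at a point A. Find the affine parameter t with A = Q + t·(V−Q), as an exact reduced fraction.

Choose coordinates T = (0, 0), H = (1, 0), Q = (0, 1), N = (-1, -3).
1. F lies on line HT with HF:FT = 3:2 ⇒ F = (2/5, 0)
2. D lies on line HQ with HD:DQ = 2:3 ⇒ D = (3/5, 2/5)
3. V lies on line DH with DV:VH = 3:5 ⇒ V = (3/4, 1/4)
through F parallel to TD: direction (3/5, 2/5); meets QV at A = (19/25, 6/25)
A = Q + t·(V−Q) with t = 76/75

t = 76/75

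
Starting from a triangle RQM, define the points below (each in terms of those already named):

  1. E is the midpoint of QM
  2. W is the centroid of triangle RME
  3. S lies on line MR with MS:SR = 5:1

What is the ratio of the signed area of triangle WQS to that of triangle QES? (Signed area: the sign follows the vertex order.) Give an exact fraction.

[WQS]:[QES] = -13/15

Assign R = (0, 0), Q = (1, 0), M = (0, 1) — the answer is frame-independent, so this choice is without loss of generality.
1. E is the midpoint of QM ⇒ E = (1/2, 1/2)
2. W is the centroid of triangle RME ⇒ W = (1/6, 1/2)
3. S lies on line MR with MS:SR = 5:1 ⇒ S = (0, 1/6)
2·[WQS] = -13/36, 2·[QES] = 5/12
[WQS]:[QES] = -13/36:5/12 = -13/15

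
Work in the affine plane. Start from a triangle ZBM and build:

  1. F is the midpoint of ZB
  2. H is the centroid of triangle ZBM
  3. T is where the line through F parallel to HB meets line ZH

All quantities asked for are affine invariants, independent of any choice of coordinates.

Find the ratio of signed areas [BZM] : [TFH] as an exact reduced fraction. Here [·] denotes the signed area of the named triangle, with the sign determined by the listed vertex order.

[BZM]:[TFH] = -12

Set Z = (0, 0), B = (1, 0), M = (0, 1); any affine frame gives the same invariant.
1. F is the midpoint of ZB ⇒ F = (1/2, 0)
2. H is the centroid of triangle ZBM ⇒ H = (1/3, 1/3)
3. T is where the line through F parallel to HB meets line ZH ⇒ T = (1/6, 1/6)
2·[BZM] = -1, 2·[TFH] = 1/12
[BZM]:[TFH] = -1:1/12 = -12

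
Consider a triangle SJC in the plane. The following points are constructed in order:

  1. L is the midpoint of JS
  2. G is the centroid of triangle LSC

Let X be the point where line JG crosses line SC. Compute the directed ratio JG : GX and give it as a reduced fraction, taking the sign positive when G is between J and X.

Assign S = (0, 0), J = (1, 0), C = (0, 1) — the answer is frame-independent, so this choice is without loss of generality.
1. L is the midpoint of JS ⇒ L = (1/2, 0)
2. G is the centroid of triangle LSC ⇒ G = (1/6, 1/3)
line JG meets SC at X = (0, 2/5)
G = J + t·(X−J) with t = 5/6, so JG:GX = 5/6:1/6

JG:GX = 5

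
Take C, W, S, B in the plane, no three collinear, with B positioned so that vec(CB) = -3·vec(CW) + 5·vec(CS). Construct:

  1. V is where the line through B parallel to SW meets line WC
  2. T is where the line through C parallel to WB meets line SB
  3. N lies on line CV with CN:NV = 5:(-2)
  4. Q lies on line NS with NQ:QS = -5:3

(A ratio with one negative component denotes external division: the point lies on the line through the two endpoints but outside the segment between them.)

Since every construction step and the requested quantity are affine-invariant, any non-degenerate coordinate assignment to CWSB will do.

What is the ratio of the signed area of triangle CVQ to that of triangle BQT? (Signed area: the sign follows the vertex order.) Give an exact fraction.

Assign C = (0, 0), W = (1, 0), S = (0, 1), B = (-3, 5) — the answer is frame-independent, so this choice is without loss of generality.
1. V is where the line through B parallel to SW meets line WC ⇒ V = (2, 0)
2. T is where the line through C parallel to WB meets line SB ⇒ T = (12, -15)
3. N lies on line CV with CN:NV = 5:(-2) ⇒ N = (10/3, 0)
4. Q lies on line NS with NQ:QS = -5:3 ⇒ Q = (-5, 5/2)
2·[CVQ] = 5, 2·[BQT] = 155/2
[CVQ]:[BQT] = 5:155/2 = 2/31

[CVQ]:[BQT] = 2/31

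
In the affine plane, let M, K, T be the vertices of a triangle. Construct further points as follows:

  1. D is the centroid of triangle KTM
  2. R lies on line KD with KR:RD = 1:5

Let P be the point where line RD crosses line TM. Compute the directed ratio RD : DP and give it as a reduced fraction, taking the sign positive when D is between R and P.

RD:DP = 5/3

Assign M = (0, 0), K = (1, 0), T = (0, 1) — the answer is frame-independent, so this choice is without loss of generality.
1. D is the centroid of triangle KTM ⇒ D = (1/3, 1/3)
2. R lies on line KD with KR:RD = 1:5 ⇒ R = (8/9, 1/18)
line RD meets TM at P = (0, 1/2)
D = R + t·(P−R) with t = 5/8, so RD:DP = 5/8:3/8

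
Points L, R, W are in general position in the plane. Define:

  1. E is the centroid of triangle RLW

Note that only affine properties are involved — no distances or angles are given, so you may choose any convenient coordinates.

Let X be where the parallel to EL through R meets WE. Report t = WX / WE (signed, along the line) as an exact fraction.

Set L = (0, 0), R = (1, 0), W = (0, 1); any affine frame gives the same invariant.
1. E is the centroid of triangle RLW ⇒ E = (1/3, 1/3)
through R parallel to EL: direction (-1/3, -1/3); meets WE at X = (2/3, -1/3)
X = W + t·(E−W) with t = 2

t = 2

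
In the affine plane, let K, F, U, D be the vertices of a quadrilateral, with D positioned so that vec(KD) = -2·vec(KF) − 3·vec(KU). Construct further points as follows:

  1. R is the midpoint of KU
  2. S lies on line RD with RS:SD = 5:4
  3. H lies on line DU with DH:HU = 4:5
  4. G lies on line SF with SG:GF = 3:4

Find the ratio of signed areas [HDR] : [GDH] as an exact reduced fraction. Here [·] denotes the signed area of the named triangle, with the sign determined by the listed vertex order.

Set K = (0, 0), F = (1, 0), U = (0, 1), D = (-2, -3); any affine frame gives the same invariant.
1. R is the midpoint of KU ⇒ R = (0, 1/2)
2. S lies on line RD with RS:SD = 5:4 ⇒ S = (-10/9, -13/9)
3. H lies on line DU with DH:HU = 4:5 ⇒ H = (-10/9, -11/9)
4. G lies on line SF with SG:GF = 3:4 ⇒ G = (-13/63, -52/63)
2·[HDR] = 4/9, 2·[GDH] = -712/567
[HDR]:[GDH] = 4/9:-712/567 = -63/178

[HDR]:[GDH] = -63/178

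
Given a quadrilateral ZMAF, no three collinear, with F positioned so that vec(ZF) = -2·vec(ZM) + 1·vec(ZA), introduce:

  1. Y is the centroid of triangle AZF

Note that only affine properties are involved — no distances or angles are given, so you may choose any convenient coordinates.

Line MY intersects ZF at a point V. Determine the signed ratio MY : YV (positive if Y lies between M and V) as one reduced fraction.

MY:YV = 1/2

Set Z = (0, 0), M = (1, 0), A = (0, 1), F = (-2, 1); any affine frame gives the same invariant.
1. Y is the centroid of triangle AZF ⇒ Y = (-2/3, 2/3)
line MY meets ZF at V = (-4, 2)
Y = M + t·(V−M) with t = 1/3, so MY:YV = 1/3:2/3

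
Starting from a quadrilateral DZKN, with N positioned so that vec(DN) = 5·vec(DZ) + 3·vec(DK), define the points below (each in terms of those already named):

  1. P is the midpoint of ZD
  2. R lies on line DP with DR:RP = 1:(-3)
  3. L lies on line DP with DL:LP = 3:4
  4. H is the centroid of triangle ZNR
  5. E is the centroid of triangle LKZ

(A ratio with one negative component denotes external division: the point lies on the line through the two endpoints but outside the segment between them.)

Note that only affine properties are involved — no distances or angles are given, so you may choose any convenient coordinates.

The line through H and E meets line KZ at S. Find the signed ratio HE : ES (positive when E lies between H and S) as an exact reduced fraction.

Choose coordinates D = (0, 0), Z = (1, 0), K = (0, 1), N = (5, 3).
1. P is the midpoint of ZD ⇒ P = (1/2, 0)
2. R lies on line DP with DR:RP = 1:(-3) ⇒ R = (-1/4, 0)
3. L lies on line DP with DL:LP = 3:4 ⇒ L = (3/14, 0)
4. H is the centroid of triangle ZNR ⇒ H = (23/12, 1)
5. E is the centroid of triangle LKZ ⇒ E = (17/42, 1/3)
line HE meets KZ at S = (322/549, 227/549)
E = H + t·(S−H) with t = 183/161, so HE:ES = 183/161:-22/161

HE:ES = -183/22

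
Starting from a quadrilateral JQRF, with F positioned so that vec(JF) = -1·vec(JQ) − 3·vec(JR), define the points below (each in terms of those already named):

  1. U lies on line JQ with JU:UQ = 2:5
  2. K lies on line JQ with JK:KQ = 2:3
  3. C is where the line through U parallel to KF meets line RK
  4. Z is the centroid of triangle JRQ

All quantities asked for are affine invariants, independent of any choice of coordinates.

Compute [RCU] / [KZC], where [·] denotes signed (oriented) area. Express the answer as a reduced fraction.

[RCU]:[KZC] = -79/7

Choose coordinates J = (0, 0), Q = (1, 0), R = (0, 1), F = (-1, -3).
1. U lies on line JQ with JU:UQ = 2:5 ⇒ U = (2/7, 0)
2. K lies on line JQ with JK:KQ = 2:3 ⇒ K = (2/5, 0)
3. C is where the line through U parallel to KF meets line RK ⇒ C = (158/455, 12/91)
4. Z is the centroid of triangle JRQ ⇒ Z = (1/3, 1/3)
2·[RCU] = -316/3185, 2·[KZC] = 4/455
[RCU]:[KZC] = -316/3185:4/455 = -79/7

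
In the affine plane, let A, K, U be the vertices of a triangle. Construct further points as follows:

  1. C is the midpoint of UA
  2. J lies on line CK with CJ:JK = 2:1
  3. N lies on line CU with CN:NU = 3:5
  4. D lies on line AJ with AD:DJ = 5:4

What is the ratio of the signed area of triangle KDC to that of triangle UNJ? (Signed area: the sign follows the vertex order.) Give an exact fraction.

Assign A = (0, 0), K = (1, 0), U = (0, 1) — the answer is frame-independent, so this choice is without loss of generality.
1. C is the midpoint of UA ⇒ C = (0, 1/2)
2. J lies on line CK with CJ:JK = 2:1 ⇒ J = (2/3, 1/6)
3. N lies on line CU with CN:NU = 3:5 ⇒ N = (0, 11/16)
4. D lies on line AJ with AD:DJ = 5:4 ⇒ D = (10/27, 5/54)
2·[KDC] = -2/9, 2·[UNJ] = 5/24
[KDC]:[UNJ] = -2/9:5/24 = -16/15

[KDC]:[UNJ] = -16/15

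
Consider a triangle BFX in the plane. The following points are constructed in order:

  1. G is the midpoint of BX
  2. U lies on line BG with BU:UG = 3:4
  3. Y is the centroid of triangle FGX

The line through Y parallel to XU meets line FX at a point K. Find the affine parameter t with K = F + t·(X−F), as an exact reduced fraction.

t = 2/3

Assign B = (0, 0), F = (1, 0), X = (0, 1) — the answer is frame-independent, so this choice is without loss of generality.
1. G is the midpoint of BX ⇒ G = (0, 1/2)
2. U lies on line BG with BU:UG = 3:4 ⇒ U = (0, 3/14)
3. Y is the centroid of triangle FGX ⇒ Y = (1/3, 1/2)
through Y parallel to XU: direction (0, -11/14); meets FX at K = (1/3, 2/3)
K = F + t·(X−F) with t = 2/3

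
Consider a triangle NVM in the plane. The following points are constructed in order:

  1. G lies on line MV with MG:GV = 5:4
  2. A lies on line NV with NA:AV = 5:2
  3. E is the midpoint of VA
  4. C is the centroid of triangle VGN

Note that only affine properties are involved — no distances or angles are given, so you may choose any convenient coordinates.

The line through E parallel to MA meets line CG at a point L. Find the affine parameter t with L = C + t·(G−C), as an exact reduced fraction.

Work in coordinates with N = (0, 0), V = (1, 0), M = (0, 1).
1. G lies on line MV with MG:GV = 5:4 ⇒ G = (5/9, 4/9)
2. A lies on line NV with NA:AV = 5:2 ⇒ A = (5/7, 0)
3. E is the midpoint of VA ⇒ E = (6/7, 0)
4. C is the centroid of triangle VGN ⇒ C = (14/27, 4/27)
through E parallel to MA: direction (5/7, -1); meets CG at L = (26/47, 20/47)
L = C + t·(G−C) with t = 44/47

t = 44/47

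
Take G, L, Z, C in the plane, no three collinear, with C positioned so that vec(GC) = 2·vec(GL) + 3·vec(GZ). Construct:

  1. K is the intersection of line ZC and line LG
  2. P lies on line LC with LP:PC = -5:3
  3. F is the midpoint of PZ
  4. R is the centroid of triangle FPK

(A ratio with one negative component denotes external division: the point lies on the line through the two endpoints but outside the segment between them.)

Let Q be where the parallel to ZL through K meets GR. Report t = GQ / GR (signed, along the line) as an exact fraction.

Assign G = (0, 0), L = (1, 0), Z = (0, 1), C = (2, 3) — the answer is frame-independent, so this choice is without loss of generality.
1. K is the intersection of line ZC and line LG ⇒ K = (-1, 0)
2. P lies on line LC with LP:PC = -5:3 ⇒ P = (7/2, 15/2)
3. F is the midpoint of PZ ⇒ F = (7/4, 17/4)
4. R is the centroid of triangle FPK ⇒ R = (17/12, 47/12)
through K parallel to ZL: direction (1, -1); meets GR at Q = (-17/64, -47/64)
Q = G + t·(R−G) with t = -3/16

t = -3/16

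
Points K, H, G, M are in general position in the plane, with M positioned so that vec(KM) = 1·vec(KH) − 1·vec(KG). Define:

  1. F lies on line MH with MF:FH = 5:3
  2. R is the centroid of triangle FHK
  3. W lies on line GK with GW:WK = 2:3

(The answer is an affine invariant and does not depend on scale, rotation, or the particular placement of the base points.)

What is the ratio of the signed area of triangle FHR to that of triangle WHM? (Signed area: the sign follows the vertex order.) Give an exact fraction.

Choose coordinates K = (0, 0), H = (1, 0), G = (0, 1), M = (1, -1).
1. F lies on line MH with MF:FH = 5:3 ⇒ F = (1, -3/8)
2. R is the centroid of triangle FHK ⇒ R = (2/3, -1/8)
3. W lies on line GK with GW:WK = 2:3 ⇒ W = (0, 3/5)
2·[FHR] = 1/8, 2·[WHM] = -1
[FHR]:[WHM] = 1/8:-1 = -1/8

[FHR]:[WHM] = -1/8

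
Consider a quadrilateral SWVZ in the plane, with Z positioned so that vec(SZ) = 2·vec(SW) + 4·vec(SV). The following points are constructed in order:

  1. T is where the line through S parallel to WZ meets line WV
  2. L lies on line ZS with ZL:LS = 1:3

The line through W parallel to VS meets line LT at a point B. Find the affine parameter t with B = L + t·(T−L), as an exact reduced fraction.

Assign S = (0, 0), W = (1, 0), V = (0, 1), Z = (2, 4) — the answer is frame-independent, so this choice is without loss of generality.
1. T is where the line through S parallel to WZ meets line WV ⇒ T = (1/5, 4/5)
2. L lies on line ZS with ZL:LS = 1:3 ⇒ L = (3/2, 3)
through W parallel to VS: direction (0, -1); meets LT at B = (1, 28/13)
B = L + t·(T−L) with t = 5/13

t = 5/13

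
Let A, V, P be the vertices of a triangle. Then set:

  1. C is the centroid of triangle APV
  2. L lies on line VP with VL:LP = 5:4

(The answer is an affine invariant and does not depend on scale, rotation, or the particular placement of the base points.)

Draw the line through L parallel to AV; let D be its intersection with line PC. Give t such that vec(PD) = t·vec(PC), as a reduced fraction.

t = 2/3

Set A = (0, 0), V = (1, 0), P = (0, 1); any affine frame gives the same invariant.
1. C is the centroid of triangle APV ⇒ C = (1/3, 1/3)
2. L lies on line VP with VL:LP = 5:4 ⇒ L = (4/9, 5/9)
through L parallel to AV: direction (1, 0); meets PC at D = (2/9, 5/9)
D = P + t·(C−P) with t = 2/3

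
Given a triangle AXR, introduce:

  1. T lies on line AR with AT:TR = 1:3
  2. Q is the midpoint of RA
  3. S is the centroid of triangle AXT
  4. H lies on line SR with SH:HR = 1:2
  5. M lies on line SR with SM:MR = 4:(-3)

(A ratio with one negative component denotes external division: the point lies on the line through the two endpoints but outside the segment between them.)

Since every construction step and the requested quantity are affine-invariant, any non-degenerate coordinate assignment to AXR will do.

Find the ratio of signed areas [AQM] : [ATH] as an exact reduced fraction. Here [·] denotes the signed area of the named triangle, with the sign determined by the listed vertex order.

[AQM]:[ATH] = -9

Choose coordinates A = (0, 0), X = (1, 0), R = (0, 1).
1. T lies on line AR with AT:TR = 1:3 ⇒ T = (0, 1/4)
2. Q is the midpoint of RA ⇒ Q = (0, 1/2)
3. S is the centroid of triangle AXT ⇒ S = (1/3, 1/12)
4. H lies on line SR with SH:HR = 1:2 ⇒ H = (2/9, 7/18)
5. M lies on line SR with SM:MR = 4:(-3) ⇒ M = (-1, 15/4)
2·[AQM] = 1/2, 2·[ATH] = -1/18
[AQM]:[ATH] = 1/2:-1/18 = -9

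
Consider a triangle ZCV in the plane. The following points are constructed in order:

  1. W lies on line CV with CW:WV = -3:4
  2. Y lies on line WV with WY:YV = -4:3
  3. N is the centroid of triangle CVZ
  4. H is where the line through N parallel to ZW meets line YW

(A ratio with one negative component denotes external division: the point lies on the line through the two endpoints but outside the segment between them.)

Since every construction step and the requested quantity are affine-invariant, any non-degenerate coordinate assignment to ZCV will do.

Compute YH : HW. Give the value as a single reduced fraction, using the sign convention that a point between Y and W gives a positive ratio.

YH:HW = 41/7

Assign Z = (0, 0), C = (1, 0), V = (0, 1) — the answer is frame-independent, so this choice is without loss of generality.
1. W lies on line CV with CW:WV = -3:4 ⇒ W = (4, -3)
2. Y lies on line WV with WY:YV = -4:3 ⇒ Y = (-12, 13)
3. N is the centroid of triangle CVZ ⇒ N = (1/3, 1/3)
4. H is where the line through N parallel to ZW meets line YW ⇒ H = (5/3, -2/3)
H = Y + t·(W−Y) with t = 41/48, so YH:HW = t:(1−t) = 41/48:7/48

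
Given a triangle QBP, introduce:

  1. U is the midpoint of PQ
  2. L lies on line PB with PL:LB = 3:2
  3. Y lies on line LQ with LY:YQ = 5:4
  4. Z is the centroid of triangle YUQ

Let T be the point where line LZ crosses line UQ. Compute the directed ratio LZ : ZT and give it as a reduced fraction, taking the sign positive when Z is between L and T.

LZ:ZT = 23/4

Work in coordinates with Q = (0, 0), B = (1, 0), P = (0, 1).
1. U is the midpoint of PQ ⇒ U = (0, 1/2)
2. L lies on line PB with PL:LB = 3:2 ⇒ L = (3/5, 2/5)
3. Y lies on line LQ with LY:YQ = 5:4 ⇒ Y = (4/15, 8/45)
4. Z is the centroid of triangle YUQ ⇒ Z = (4/45, 61/270)
line LZ meets UQ at T = (0, 9/46)
Z = L + t·(T−L) with t = 23/27, so LZ:ZT = 23/27:4/27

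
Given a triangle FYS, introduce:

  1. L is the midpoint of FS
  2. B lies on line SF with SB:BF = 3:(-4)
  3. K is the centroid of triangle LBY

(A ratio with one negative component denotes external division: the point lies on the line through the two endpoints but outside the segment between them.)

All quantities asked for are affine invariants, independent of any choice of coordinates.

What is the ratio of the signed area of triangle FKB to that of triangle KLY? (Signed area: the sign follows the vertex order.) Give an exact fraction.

[FKB]:[KLY] = 8/7

Set F = (0, 0), Y = (1, 0), S = (0, 1); any affine frame gives the same invariant.
1. L is the midpoint of FS ⇒ L = (0, 1/2)
2. B lies on line SF with SB:BF = 3:(-4) ⇒ B = (0, 4)
3. K is the centroid of triangle LBY ⇒ K = (1/3, 3/2)
2·[FKB] = 4/3, 2·[KLY] = 7/6
[FKB]:[KLY] = 4/3:7/6 = 8/7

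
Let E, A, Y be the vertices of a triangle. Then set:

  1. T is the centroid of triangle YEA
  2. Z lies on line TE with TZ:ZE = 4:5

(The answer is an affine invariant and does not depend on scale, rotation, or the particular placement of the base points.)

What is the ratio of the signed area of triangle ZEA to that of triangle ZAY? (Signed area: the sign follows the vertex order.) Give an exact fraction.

Work in coordinates with E = (0, 0), A = (1, 0), Y = (0, 1).
1. T is the centroid of triangle YEA ⇒ T = (1/3, 1/3)
2. Z lies on line TE with TZ:ZE = 4:5 ⇒ Z = (5/27, 5/27)
2·[ZEA] = 5/27, 2·[ZAY] = 17/27
[ZEA]:[ZAY] = 5/27:17/27 = 5/17

[ZEA]:[ZAY] = 5/17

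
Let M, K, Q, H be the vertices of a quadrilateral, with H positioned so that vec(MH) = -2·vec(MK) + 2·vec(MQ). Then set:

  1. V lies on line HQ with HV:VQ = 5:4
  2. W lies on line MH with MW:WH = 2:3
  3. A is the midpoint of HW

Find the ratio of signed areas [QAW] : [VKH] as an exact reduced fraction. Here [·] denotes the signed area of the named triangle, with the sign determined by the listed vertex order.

[QAW]:[VKH] = -27/25

Choose coordinates M = (0, 0), K = (1, 0), Q = (0, 1), H = (-2, 2).
1. V lies on line HQ with HV:VQ = 5:4 ⇒ V = (-8/9, 13/9)
2. W lies on line MH with MW:WH = 2:3 ⇒ W = (-4/5, 4/5)
3. A is the midpoint of HW ⇒ A = (-7/5, 7/5)
2·[QAW] = 3/5, 2·[VKH] = -5/9
[QAW]:[VKH] = 3/5:-5/9 = -27/25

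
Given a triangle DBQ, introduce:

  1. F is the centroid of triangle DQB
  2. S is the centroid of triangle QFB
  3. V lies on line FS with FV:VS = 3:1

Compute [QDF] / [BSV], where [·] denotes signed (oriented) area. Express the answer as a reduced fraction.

Work in coordinates with D = (0, 0), B = (1, 0), Q = (0, 1).
1. F is the centroid of triangle DQB ⇒ F = (1/3, 1/3)
2. S is the centroid of triangle QFB ⇒ S = (4/9, 4/9)
3. V lies on line FS with FV:VS = 3:1 ⇒ V = (5/12, 5/12)
2·[QDF] = 1/3, 2·[BSV] = 1/36
[QDF]:[BSV] = 1/3:1/36 = 12

[QDF]:[BSV] = 12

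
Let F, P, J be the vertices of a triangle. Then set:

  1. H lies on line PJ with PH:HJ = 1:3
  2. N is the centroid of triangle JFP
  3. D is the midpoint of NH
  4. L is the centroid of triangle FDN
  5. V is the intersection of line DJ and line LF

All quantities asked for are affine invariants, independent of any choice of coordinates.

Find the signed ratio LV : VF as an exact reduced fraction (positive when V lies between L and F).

LV:VF = -16/39

Set F = (0, 0), P = (1, 0), J = (0, 1); any affine frame gives the same invariant.
1. H lies on line PJ with PH:HJ = 1:3 ⇒ H = (3/4, 1/4)
2. N is the centroid of triangle JFP ⇒ N = (1/3, 1/3)
3. D is the midpoint of NH ⇒ D = (13/24, 7/24)
4. L is the centroid of triangle FDN ⇒ L = (7/24, 5/24)
5. V is the intersection of line DJ and line LF ⇒ V = (91/184, 65/184)
V = L + t·(F−L) with t = -16/23, so LV:VF = t:(1−t) = -16/23:39/23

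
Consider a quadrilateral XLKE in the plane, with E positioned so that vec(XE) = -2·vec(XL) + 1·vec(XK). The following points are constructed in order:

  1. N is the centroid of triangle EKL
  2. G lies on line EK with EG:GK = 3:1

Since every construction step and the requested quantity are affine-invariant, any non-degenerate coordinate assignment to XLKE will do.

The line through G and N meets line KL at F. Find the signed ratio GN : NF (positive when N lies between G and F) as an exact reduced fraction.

GN:NF = -1/4

Work in coordinates with X = (0, 0), L = (1, 0), K = (0, 1), E = (-2, 1).
1. N is the centroid of triangle EKL ⇒ N = (-1/3, 2/3)
2. G lies on line EK with EG:GK = 3:1 ⇒ G = (-1/2, 1)
line GN meets KL at F = (-1, 2)
N = G + t·(F−G) with t = -1/3, so GN:NF = -1/3:4/3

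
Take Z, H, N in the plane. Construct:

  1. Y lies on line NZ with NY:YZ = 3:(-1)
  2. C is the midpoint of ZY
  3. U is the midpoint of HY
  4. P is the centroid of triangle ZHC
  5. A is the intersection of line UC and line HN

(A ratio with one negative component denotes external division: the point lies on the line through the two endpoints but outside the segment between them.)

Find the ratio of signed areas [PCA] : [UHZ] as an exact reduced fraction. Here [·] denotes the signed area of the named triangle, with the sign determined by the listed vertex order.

[PCA]:[UHZ] = 5/6

Assign Z = (0, 0), H = (1, 0), N = (0, 1) — the answer is frame-independent, so this choice is without loss of generality.
1. Y lies on line NZ with NY:YZ = 3:(-1) ⇒ Y = (0, -1/2)
2. C is the midpoint of ZY ⇒ C = (0, -1/4)
3. U is the midpoint of HY ⇒ U = (1/2, -1/4)
4. P is the centroid of triangle ZHC ⇒ P = (1/3, -1/12)
5. A is the intersection of line UC and line HN ⇒ A = (5/4, -1/4)
2·[PCA] = 5/24, 2·[UHZ] = 1/4
[PCA]:[UHZ] = 5/24:1/4 = 5/6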